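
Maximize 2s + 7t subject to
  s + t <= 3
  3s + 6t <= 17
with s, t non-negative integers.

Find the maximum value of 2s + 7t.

The continuous relaxation peaks at (0, 2.83) with value 19.83; rounding to a feasible lattice point costs some objective.
(s,t)=(1,2): 1·1+1·2=3≤3, 3·1+6·2=15≤17, objective 16.
(s,t)=(0,2): 1·0+1·2=2≤3, 3·0+6·2=12≤17, objective 14.
Maximum is 16 at (s,t)=(1,2).

16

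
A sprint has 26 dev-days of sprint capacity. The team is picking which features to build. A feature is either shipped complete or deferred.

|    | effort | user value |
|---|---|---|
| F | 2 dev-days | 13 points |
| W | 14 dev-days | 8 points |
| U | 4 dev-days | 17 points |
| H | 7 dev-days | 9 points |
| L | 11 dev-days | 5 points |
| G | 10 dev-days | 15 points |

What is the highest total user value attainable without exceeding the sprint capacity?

Allowing fractional choices, the relaxed optimum would be about 55.7, but features are indivisible.
F + U + H + G: effort 2 + 4 + 7 + 10 = 23 ≤ 26, user value 13 + 17 + 9 + 15 = 54.
F + U + H + L: effort 2 + 4 + 7 + 11 = 24 ≤ 26, user value 13 + 17 + 9 + 5 = 44.
F + U + G: effort 2 + 4 + 10 = 16 ≤ 26, user value 13 + 17 + 15 = 45.
Best is F, U, H, and G with total user value 54.

54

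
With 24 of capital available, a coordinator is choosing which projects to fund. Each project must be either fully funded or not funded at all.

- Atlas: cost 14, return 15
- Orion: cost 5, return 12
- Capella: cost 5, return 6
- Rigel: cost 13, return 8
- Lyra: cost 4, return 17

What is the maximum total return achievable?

44

This is a 0-1 knapsack instance.
Allowing fractional choices, the relaxed optimum would be about 45.7, but projects are indivisible.
Atlas + Orion + Lyra: cost 14 + 5 + 4 = 23 ≤ 24, return 15 + 12 + 17 = 44.
Atlas + Capella + Lyra: cost 14 + 5 + 4 = 23 ≤ 24, return 15 + 6 + 17 = 38.
Best is Atlas, Orion, and Lyra with total return 44.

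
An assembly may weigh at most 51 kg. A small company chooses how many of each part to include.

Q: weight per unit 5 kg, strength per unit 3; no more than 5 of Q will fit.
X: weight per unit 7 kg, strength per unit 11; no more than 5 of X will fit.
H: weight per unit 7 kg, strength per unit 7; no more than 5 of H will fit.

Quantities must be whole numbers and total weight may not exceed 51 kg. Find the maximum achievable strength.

69

Take 5×X and 2×H: weight 49 ≤ 51, strength 5·11 + 2·7 = 69.
X has the best ratio (11/7) and is taken to its limit of 5; remaining capacity is filled optimally with the others.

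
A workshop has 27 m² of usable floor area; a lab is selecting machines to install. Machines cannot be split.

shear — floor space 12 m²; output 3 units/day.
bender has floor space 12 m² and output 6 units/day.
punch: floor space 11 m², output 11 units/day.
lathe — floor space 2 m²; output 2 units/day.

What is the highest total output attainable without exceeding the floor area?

19

Take bender, punch, and lathe: floor space 12 + 11 + 2 = 25 ≤ 27, output 6 + 11 + 2 = 19.
No other feasible combination does better.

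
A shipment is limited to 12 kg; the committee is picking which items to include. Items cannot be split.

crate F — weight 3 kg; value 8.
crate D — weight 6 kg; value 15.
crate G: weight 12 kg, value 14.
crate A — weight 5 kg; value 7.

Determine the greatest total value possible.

Treat it as a binary knapsack problem.
Allowing fractional choices, the relaxed optimum would be about 27.2, but items are indivisible.
crate D + crate A: weight 6 + 5 = 11 ≤ 12, value 15 + 7 = 22.
crate D: weight 6 ≤ 12, value 15.
crate F + crate D: weight 3 + 6 = 9 ≤ 12, value 8 + 15 = 23.
Best is crate F and crate D with total value 23.

23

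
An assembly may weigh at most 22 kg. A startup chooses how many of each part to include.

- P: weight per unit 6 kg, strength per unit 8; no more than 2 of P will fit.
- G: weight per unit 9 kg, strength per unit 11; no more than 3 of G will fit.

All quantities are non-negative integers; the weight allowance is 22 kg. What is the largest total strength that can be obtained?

This is a bounded integer knapsack.
P has the best ratio (8/6); taking only P gives at most 2×8 = 16 (stopped by the supply cap of 2).
Mixing does better — 2×P and 1×G: weight 21 ≤ 22, strength 2·8 + 1·11 = 27.

27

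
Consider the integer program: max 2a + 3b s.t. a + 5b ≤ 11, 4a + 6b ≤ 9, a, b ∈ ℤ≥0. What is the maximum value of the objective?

Relaxing integrality, the LP optimum is 4.50 at (a,b) = (2.25, 0), which is not an integer point.
(a,b)=(2,0): 1·2+5·0=2≤11, 4·2+6·0=8≤9, objective 4.
(a,b)=(1,0): 1·1+5·0=1≤11, 4·1+6·0=4≤9, objective 2.
The best lattice point is (2,0), giving 4.

4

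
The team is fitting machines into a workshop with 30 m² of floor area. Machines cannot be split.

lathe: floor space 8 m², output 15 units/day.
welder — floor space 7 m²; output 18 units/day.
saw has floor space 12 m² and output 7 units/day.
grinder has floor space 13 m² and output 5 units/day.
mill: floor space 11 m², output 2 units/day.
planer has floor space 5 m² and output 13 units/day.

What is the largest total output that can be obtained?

This is an integer program with binary decision variables.
lathe + welder + planer: floor space 8 + 7 + 5 = 20 ≤ 30, output 15 + 18 + 13 = 46.
lathe + welder + saw: floor space 8 + 7 + 12 = 27 ≤ 30, output 15 + 18 + 7 = 40.
welder + saw + planer: floor space 7 + 12 + 5 = 24 ≤ 30, output 18 + 7 + 13 = 38.
Best is lathe, welder, and planer with total output 46.

46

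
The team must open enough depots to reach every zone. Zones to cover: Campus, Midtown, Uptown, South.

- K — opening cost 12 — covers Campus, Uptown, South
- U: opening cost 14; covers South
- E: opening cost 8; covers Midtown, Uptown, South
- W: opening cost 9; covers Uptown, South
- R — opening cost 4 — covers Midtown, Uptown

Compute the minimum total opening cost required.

Choose K and R: together they cover Campus, Midtown, Uptown, South — every zone.
Total opening cost: 12 + 4 = 16.
No cover costs less than 16.

16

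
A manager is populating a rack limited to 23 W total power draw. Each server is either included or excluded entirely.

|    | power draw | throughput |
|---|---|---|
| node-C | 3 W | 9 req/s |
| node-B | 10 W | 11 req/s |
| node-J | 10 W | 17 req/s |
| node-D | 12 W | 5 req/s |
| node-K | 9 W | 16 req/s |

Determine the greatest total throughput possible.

Allowing fractional choices, the relaxed optimum would be about 43.1, but servers are indivisible.
node-C + node-B + node-K: power draw 3 + 10 + 9 = 22 ≤ 23, throughput 9 + 11 + 16 = 36.
node-C + node-J + node-K: power draw 3 + 10 + 9 = 22 ≤ 23, throughput 9 + 17 + 16 = 42.
node-C + node-B + node-J: power draw 3 + 10 + 10 = 23 ≤ 23, throughput 9 + 11 + 17 = 37.
Best is node-C, node-J, and node-K with total throughput 42.

42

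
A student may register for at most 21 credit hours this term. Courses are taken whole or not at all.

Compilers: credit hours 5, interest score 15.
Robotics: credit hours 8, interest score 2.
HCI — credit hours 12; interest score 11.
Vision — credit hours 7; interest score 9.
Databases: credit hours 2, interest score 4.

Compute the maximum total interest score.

30

Allowing fractional choices, the relaxed optimum would be about 34.4, but courses are indivisible.
Compilers + HCI + Databases: credit hours 5 + 12 + 2 = 19 ≤ 21, interest score 15 + 11 + 4 = 30.
Compilers + Vision + Databases: credit hours 5 + 7 + 2 = 14 ≤ 21, interest score 15 + 9 + 4 = 28.
Best is Compilers, HCI, and Databases with total interest score 30.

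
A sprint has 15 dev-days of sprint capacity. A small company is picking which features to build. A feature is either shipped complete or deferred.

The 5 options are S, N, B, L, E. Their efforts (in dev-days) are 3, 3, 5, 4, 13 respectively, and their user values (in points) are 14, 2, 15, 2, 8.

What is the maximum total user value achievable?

33

Take S, N, B, and L: effort 3 + 3 + 5 + 4 = 15 ≤ 15, user value 14 + 2 + 15 + 2 = 33.
No other feasible combination does better.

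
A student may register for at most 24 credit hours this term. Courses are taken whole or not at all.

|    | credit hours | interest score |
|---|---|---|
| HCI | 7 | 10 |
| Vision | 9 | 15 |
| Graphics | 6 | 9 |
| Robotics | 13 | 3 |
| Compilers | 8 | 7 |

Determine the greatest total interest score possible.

This is an integer program with binary decision variables.
Allowing fractional choices, the relaxed optimum would be about 35.8, but courses are indivisible.
HCI + Vision + Graphics: credit hours 7 + 9 + 6 = 22 ≤ 24, interest score 10 + 15 + 9 = 34.
Vision + Graphics + Compilers: credit hours 9 + 6 + 8 = 23 ≤ 24, interest score 15 + 9 + 7 = 31.
HCI + Vision + Compilers: credit hours 7 + 9 + 8 = 24 ≤ 24, interest score 10 + 15 + 7 = 32.
Best is HCI, Vision, and Graphics with total interest score 34.

34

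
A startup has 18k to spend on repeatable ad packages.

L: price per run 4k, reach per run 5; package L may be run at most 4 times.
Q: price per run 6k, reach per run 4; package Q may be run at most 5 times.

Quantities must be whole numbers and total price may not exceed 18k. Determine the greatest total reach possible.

Take 4×L: price 16 ≤ 18, reach 4·5 = 20.
L has the best ratio (5/4) and is taken to its limit of 4; remaining capacity is filled optimally with the others.

20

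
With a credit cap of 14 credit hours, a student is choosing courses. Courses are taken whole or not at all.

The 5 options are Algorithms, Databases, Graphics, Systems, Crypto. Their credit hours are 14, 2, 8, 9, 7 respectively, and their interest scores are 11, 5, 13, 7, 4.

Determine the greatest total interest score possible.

This is an integer program with binary decision variables.
Take Databases and Graphics: credit hours 2 + 8 = 10 ≤ 14, interest score 5 + 13 = 18.
No other feasible combination does better.

18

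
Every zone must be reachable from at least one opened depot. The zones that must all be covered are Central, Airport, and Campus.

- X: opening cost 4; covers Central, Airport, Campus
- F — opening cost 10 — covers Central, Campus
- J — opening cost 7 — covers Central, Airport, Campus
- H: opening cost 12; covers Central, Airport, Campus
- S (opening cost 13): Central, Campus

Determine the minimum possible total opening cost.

4

X alone covers Central, Airport, Campus — every zone.
Total opening cost: 4.
No cover costs less than 4.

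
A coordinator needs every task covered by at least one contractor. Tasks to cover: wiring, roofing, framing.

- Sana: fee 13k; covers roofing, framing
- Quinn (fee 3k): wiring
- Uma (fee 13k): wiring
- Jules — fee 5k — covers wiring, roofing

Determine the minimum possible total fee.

This is an integer covering problem.
Choose Sana and Quinn: together they cover wiring, roofing, framing — every task.
Total fee: 13 + 3 = 16.

16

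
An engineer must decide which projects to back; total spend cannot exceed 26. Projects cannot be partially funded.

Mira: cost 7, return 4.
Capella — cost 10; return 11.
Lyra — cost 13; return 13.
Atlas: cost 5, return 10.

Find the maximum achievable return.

27

Allowing fractional choices, the relaxed optimum would be about 32.0, but projects are indivisible.
Capella + Lyra: cost 10 + 13 = 23 ≤ 26, return 11 + 13 = 24.
Mira + Lyra + Atlas: cost 7 + 13 + 5 = 25 ≤ 26, return 4 + 13 + 10 = 27.
Mira + Capella + Atlas: cost 7 + 10 + 5 = 22 ≤ 26, return 4 + 11 + 10 = 25.
Best is Mira, Lyra, and Atlas with total return 27.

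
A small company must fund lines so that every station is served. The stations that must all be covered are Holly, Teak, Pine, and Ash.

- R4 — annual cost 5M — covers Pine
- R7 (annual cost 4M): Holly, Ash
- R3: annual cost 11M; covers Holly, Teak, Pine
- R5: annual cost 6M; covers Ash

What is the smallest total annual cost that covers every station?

15

The greedy cost-per-new-station heuristic would pick R7, R4, and R3 for 20, but a cheaper cover exists.
Choose R7 and R3: together they cover Holly, Teak, Pine, Ash — every station.
Total annual cost: 4 + 11 = 15.
No cover costs less than 15.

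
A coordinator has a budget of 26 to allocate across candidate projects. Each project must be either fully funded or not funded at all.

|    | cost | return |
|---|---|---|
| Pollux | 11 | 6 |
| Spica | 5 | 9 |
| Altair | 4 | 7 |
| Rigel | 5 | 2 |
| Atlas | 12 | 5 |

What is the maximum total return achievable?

Take Pollux, Spica, Altair, and Rigel: cost 11 + 5 + 4 + 5 = 25 ≤ 26, return 6 + 9 + 7 + 2 = 24.
No other feasible combination does better.

24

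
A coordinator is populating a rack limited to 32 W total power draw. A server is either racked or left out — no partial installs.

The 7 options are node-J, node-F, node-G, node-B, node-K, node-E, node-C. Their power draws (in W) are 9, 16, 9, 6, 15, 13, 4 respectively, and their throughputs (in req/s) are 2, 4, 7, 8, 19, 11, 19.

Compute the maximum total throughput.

49

This is a 0-1 knapsack instance.
Allowing fractional choices, the relaxed optimum would be about 51.9, but servers are indivisible.
node-B + node-K + node-C: power draw 6 + 15 + 4 = 25 ≤ 32, throughput 8 + 19 + 19 = 46.
node-G + node-K + node-C: power draw 9 + 15 + 4 = 28 ≤ 32, throughput 7 + 19 + 19 = 45.
node-K + node-E + node-C: power draw 15 + 13 + 4 = 32 ≤ 32, throughput 19 + 11 + 19 = 49.
Best is node-K, node-E, and node-C with total throughput 49.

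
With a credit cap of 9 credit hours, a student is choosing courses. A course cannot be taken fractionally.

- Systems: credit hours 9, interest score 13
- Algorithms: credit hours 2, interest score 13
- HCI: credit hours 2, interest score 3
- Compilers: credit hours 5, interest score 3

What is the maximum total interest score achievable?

19

Allowing fractional choices, the relaxed optimum would be about 23.2, but courses are indivisible.
Algorithms + HCI + Compilers: credit hours 2 + 2 + 5 = 9 ≤ 9, interest score 13 + 3 + 3 = 19.
Algorithms + HCI: credit hours 2 + 2 = 4 ≤ 9, interest score 13 + 3 = 16.
Best is Algorithms, HCI, and Compilers with total interest score 19.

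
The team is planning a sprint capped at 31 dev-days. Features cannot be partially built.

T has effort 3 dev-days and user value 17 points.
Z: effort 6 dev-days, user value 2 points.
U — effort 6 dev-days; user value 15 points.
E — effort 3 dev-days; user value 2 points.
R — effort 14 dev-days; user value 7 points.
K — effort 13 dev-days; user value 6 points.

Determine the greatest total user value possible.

Treat it as a binary knapsack problem.
Allowing fractional choices, the relaxed optimum would be about 43.3, but features are indivisible.
T + Z + U + E + K: effort 3 + 6 + 6 + 3 + 13 = 31 ≤ 31, user value 17 + 2 + 15 + 2 + 6 = 42.
T + U + E + R: effort 3 + 6 + 3 + 14 = 26 ≤ 31, user value 17 + 15 + 2 + 7 = 41.
Best is T, Z, U, E, and K with total user value 42.

42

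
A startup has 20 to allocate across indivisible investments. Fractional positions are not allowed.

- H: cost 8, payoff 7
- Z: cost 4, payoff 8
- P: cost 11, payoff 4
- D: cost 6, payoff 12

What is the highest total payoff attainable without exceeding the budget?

Take H, Z, and D: cost 8 + 4 + 6 = 18 ≤ 20, payoff 7 + 8 + 12 = 27.
No other feasible combination does better.

27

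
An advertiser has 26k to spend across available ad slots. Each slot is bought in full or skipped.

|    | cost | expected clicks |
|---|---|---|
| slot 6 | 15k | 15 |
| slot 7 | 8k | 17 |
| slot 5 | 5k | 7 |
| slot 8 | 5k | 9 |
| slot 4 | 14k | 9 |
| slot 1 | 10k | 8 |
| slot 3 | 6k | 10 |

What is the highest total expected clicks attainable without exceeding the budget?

43

Take slot 7, slot 5, slot 8, and slot 3: cost 8 + 5 + 5 + 6 = 24 ≤ 26, expected clicks 17 + 7 + 9 + 10 = 43.
No other feasible combination does better.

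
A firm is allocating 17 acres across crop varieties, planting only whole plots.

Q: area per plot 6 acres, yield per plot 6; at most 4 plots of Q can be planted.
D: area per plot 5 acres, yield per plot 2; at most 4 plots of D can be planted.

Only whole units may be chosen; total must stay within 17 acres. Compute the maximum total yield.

14

This is a bounded integer knapsack.
2×Q and 1×D: area 17 ≤ 17, yield 2·6 + 1·2 = 14.
2×Q: area 12 ≤ 17, yield 2·6 = 12.
Best is 14.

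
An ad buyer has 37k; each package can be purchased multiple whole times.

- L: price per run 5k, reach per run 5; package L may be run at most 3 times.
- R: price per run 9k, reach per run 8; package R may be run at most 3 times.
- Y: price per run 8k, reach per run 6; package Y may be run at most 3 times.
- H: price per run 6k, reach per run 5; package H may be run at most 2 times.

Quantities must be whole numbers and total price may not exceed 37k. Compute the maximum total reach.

L has the best ratio (5/5); taking only L gives at most 3×5 = 15 (stopped by the supply cap of 3).
Mixing does better — 2×L and 3×R: price 37 ≤ 37, reach 2·5 + 3·8 = 34.

34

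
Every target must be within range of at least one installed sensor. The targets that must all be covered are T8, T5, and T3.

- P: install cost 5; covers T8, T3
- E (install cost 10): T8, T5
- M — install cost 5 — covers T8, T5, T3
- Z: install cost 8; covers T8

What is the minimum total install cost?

M alone covers T8, T5, T3 — every target.
Total install cost: 5.

5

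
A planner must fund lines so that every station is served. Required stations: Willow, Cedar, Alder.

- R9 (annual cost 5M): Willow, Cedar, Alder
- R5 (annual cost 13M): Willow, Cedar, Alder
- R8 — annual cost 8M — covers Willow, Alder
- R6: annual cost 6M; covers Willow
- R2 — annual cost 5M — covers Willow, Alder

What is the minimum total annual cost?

This is an integer covering problem.
R9 alone covers Willow, Cedar, Alder — every station.
Total annual cost: 5.
No cover costs less than 5.

5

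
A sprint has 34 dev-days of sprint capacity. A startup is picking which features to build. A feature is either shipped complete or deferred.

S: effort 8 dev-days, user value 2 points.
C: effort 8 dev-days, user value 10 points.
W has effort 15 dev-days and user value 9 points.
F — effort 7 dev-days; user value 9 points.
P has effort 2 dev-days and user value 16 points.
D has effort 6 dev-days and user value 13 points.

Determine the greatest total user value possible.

50

S + C + F + P + D: effort 8 + 8 + 7 + 2 + 6 = 31 ≤ 34, user value 2 + 10 + 9 + 16 + 13 = 50.
C + F + P + D: effort 8 + 7 + 2 + 6 = 23 ≤ 34, user value 10 + 9 + 16 + 13 = 48.
C + W + P + D: effort 8 + 15 + 2 + 6 = 31 ≤ 34, user value 10 + 9 + 16 + 13 = 48.
Best is S, C, F, P, and D with total user value 50.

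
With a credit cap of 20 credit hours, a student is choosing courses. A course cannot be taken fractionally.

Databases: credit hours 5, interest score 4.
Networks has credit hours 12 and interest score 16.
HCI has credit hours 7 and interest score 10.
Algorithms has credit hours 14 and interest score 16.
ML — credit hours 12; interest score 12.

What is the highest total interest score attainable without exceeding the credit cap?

26

Databases + Networks: credit hours 5 + 12 = 17 ≤ 20, interest score 4 + 16 = 20.
HCI + ML: credit hours 7 + 12 = 19 ≤ 20, interest score 10 + 12 = 22.
Networks + HCI: credit hours 12 + 7 = 19 ≤ 20, interest score 16 + 10 = 26.
Best is Networks and HCI with total interest score 26.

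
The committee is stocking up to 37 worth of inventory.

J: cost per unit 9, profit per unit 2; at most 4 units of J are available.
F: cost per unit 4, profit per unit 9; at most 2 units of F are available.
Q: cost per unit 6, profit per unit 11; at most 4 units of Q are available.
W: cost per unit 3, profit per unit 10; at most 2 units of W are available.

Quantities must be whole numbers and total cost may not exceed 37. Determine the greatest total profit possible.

73

This is a bounded integer knapsack.
1×F, 4×Q, and 2×W: cost 34 ≤ 37, profit 1·9 + 4·11 + 2·10 = 73.
2×F, 4×Q, and 1×W: cost 35 ≤ 37, profit 2·9 + 4·11 + 1·10 = 72.
Best is 73.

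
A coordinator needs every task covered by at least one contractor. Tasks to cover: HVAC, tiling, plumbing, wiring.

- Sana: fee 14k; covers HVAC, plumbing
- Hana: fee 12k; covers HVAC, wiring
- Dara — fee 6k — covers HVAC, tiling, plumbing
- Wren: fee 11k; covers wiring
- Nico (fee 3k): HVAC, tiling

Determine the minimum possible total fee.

The greedy cost-per-new-task heuristic would pick Nico, Dara, and Wren for 20, but a cheaper cover exists.
Choose Dara and Wren: together they cover HVAC, tiling, plumbing, wiring — every task.
Total fee: 6 + 11 = 17.
No cover costs less than 17.

17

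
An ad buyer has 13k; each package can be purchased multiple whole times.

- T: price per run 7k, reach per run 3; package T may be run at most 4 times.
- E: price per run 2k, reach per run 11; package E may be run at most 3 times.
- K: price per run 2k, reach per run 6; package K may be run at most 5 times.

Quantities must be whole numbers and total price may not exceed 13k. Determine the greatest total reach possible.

51

E has the best ratio (11/2); taking only E gives at most 3×11 = 33 (stopped by the supply cap of 3).
Mixing does better — 3×E and 3×K: price 12 ≤ 13, reach 3·11 + 3·6 = 51.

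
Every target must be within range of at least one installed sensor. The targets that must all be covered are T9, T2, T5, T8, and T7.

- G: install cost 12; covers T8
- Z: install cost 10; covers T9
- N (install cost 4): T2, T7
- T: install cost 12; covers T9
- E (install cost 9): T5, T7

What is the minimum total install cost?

35

Choose G, Z, N, and E: together they cover T9, T2, T5, T8, T7 — every target.
Total install cost: 12 + 10 + 4 + 9 = 35.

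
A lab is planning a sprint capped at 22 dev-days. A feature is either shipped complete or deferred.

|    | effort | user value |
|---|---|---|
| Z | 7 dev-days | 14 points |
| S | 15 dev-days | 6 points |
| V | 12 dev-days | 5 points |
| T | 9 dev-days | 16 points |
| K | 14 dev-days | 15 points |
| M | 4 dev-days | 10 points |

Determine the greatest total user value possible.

This is an integer program with binary decision variables.
Z + T: effort 7 + 9 = 16 ≤ 22, user value 14 + 16 = 30.
Z + T + M: effort 7 + 9 + 4 = 20 ≤ 22, user value 14 + 16 + 10 = 40.
Z + K: effort 7 + 14 = 21 ≤ 22, user value 14 + 15 = 29.
Best is Z, T, and M with total user value 40.

40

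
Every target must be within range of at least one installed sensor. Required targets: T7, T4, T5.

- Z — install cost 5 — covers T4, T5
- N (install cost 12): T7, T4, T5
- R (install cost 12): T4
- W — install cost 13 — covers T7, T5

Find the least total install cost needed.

12

N alone covers T7, T4, T5 — every target.
Total install cost: 12.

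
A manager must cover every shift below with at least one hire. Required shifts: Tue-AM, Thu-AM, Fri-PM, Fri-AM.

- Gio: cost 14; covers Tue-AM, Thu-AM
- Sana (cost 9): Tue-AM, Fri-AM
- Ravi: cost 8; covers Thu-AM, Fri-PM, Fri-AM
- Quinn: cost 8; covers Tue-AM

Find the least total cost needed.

16

Choose Ravi and Quinn: together they cover Tue-AM, Thu-AM, Fri-PM, Fri-AM — every shift.
Total cost: 8 + 8 = 16.
No cover costs less than 16.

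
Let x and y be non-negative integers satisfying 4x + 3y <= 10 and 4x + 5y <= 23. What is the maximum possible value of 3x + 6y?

18

The continuous relaxation peaks at (0, 3.33) with value 20.00; rounding to a feasible lattice point costs some objective.
(x,y)=(0,3): 4·0+3·3=9≤10, 4·0+5·3=15≤23, objective 18.
(x,y)=(1,2): 4·1+3·2=10≤10, 4·1+5·2=14≤23, objective 15.
(x,y)=(0,2): 4·0+3·2=6≤10, 4·0+5·2=10≤23, objective 12.
No feasible integer point exceeds 18.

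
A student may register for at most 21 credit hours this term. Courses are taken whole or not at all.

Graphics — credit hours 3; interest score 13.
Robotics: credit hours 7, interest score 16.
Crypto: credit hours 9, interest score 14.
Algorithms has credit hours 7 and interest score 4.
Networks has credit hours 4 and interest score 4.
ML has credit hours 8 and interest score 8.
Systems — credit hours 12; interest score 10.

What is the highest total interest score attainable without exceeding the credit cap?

43

Graphics + Robotics + Crypto: credit hours 3 + 7 + 9 = 19 ≤ 21, interest score 13 + 16 + 14 = 43.
Graphics + Robotics + ML: credit hours 3 + 7 + 8 = 18 ≤ 21, interest score 13 + 16 + 8 = 37.
Graphics + Robotics + Algorithms + Networks: credit hours 3 + 7 + 7 + 4 = 21 ≤ 21, interest score 13 + 16 + 4 + 4 = 37.
Best is Graphics, Robotics, and Crypto with total interest score 43.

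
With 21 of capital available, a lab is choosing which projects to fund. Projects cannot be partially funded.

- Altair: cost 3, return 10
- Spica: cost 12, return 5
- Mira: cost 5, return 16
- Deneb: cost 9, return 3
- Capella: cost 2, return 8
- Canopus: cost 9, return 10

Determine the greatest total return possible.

Allowing fractional choices, the relaxed optimum would be about 44.8, but projects are indivisible.
Altair + Mira + Canopus: cost 3 + 5 + 9 = 17 ≤ 21, return 10 + 16 + 10 = 36.
Altair + Mira + Deneb + Capella: cost 3 + 5 + 9 + 2 = 19 ≤ 21, return 10 + 16 + 3 + 8 = 37.
Altair + Mira + Capella + Canopus: cost 3 + 5 + 2 + 9 = 19 ≤ 21, return 10 + 16 + 8 + 10 = 44.
Best is Altair, Mira, Capella, and Canopus with total return 44.

44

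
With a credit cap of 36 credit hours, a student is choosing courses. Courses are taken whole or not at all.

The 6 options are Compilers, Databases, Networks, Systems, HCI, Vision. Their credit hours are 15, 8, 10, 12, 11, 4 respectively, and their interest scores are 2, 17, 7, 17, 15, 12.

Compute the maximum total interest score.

This is a 0-1 knapsack instance.
Take Databases, Systems, HCI, and Vision: credit hours 8 + 12 + 11 + 4 = 35 ≤ 36, interest score 17 + 17 + 15 + 12 = 61.
No other feasible combination does better.

61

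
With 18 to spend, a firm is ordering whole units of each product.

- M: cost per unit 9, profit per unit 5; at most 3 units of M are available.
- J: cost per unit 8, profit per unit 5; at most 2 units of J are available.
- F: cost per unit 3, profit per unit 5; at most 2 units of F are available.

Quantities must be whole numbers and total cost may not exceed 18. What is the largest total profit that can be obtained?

15

Take 1×J and 2×F: cost 14 ≤ 18, profit 1·5 + 2·5 = 15.
F has the best ratio (5/3) and is taken to its limit of 2; remaining capacity is filled optimally with the others.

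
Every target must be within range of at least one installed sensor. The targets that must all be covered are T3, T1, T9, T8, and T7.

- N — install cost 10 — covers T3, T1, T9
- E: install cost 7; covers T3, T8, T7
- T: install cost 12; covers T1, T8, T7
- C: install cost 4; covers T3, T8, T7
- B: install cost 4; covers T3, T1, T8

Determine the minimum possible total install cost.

Choose N and C: together they cover T3, T1, T9, T8, T7 — every target.
Total install cost: 10 + 4 = 14.

14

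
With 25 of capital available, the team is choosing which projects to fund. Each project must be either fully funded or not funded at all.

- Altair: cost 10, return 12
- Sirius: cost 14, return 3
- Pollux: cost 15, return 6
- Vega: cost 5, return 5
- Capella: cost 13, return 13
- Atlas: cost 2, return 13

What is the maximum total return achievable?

Altair + Capella + Atlas: cost 10 + 13 + 2 = 25 ≤ 25, return 12 + 13 + 13 = 38.
Vega + Capella + Atlas: cost 5 + 13 + 2 = 20 ≤ 25, return 5 + 13 + 13 = 31.
Altair + Vega + Atlas: cost 10 + 5 + 2 = 17 ≤ 25, return 12 + 5 + 13 = 30.
Best is Altair, Capella, and Atlas with total return 38.

38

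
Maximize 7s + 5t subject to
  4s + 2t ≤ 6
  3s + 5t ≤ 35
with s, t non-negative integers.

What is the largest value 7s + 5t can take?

15

(s,t)=(0,3): 4·0+2·3=6≤6, 3·0+5·3=15≤35, objective 15.
(s,t)=(0,2): 4·0+2·2=4≤6, 3·0+5·2=10≤35, objective 10.
No feasible integer point exceeds 15.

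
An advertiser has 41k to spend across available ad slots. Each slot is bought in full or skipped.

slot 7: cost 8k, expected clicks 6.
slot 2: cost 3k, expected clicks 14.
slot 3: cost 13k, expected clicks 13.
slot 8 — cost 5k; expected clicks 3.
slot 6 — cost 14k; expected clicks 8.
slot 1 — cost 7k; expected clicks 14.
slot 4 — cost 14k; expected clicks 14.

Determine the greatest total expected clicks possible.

55

Take slot 2, slot 3, slot 1, and slot 4: cost 3 + 13 + 7 + 14 = 37 ≤ 41, expected clicks 14 + 13 + 14 + 14 = 55.
No other feasible combination does better.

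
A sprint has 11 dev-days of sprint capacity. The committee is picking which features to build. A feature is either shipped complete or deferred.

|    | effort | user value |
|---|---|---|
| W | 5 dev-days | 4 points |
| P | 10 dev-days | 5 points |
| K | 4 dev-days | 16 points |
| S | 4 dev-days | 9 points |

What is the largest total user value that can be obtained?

Take K and S: effort 4 + 4 = 8 ≤ 11, user value 16 + 9 = 25.
No other feasible combination does better.

25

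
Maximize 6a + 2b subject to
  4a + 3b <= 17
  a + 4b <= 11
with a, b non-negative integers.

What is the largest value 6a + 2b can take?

Relaxing integrality, the LP optimum is 25.50 at (a,b) = (4.25, 0), which is not an integer point.
(a,b)=(4,0) is feasible, giving 24.
(a,b)=(3,1) is feasible, giving 20.
(a,b)=(3,0) is feasible, giving 18.
No feasible integer point exceeds 24.

24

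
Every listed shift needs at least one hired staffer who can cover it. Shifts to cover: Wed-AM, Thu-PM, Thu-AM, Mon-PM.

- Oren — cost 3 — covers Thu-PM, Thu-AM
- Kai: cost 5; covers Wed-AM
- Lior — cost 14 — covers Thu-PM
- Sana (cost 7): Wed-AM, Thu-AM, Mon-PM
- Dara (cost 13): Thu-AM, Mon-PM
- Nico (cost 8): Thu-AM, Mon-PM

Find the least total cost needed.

This is a weighted set-cover instance.
Choose Oren and Sana: together they cover Wed-AM, Thu-PM, Thu-AM, Mon-PM — every shift.
Total cost: 3 + 7 = 10.
No cover costs less than 10.

10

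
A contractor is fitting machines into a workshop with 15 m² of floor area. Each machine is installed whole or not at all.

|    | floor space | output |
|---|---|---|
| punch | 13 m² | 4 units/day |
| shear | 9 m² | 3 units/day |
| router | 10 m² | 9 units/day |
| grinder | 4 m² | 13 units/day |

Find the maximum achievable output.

router + grinder: floor space 10 + 4 = 14 ≤ 15, output 9 + 13 = 22.
shear + grinder: floor space 9 + 4 = 13 ≤ 15, output 3 + 13 = 16.
Best is router and grinder with total output 22.

22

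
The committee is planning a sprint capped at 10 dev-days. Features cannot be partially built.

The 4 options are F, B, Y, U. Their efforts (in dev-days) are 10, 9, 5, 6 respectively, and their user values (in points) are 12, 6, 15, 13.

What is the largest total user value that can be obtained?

Y: effort 5 ≤ 10, user value 15.
U: effort 6 ≤ 10, user value 13.
F: effort 10 ≤ 10, user value 12.
Best is Y with total user value 15.

15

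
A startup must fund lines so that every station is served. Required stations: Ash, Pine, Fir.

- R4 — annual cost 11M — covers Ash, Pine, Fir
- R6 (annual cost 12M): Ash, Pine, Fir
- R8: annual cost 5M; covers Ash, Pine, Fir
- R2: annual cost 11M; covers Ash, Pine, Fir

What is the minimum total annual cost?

R8 alone covers Ash, Pine, Fir — every station.
Total annual cost: 5.
No cover costs less than 5.

5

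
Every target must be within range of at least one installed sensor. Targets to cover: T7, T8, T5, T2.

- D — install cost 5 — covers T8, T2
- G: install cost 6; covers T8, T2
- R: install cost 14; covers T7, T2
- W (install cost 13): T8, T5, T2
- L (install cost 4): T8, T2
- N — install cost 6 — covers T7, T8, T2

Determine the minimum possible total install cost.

The greedy cost-per-new-target heuristic would pick L, N, and W for 23, but a cheaper cover exists.
Choose W and N: together they cover T7, T8, T5, T2 — every target.
Total install cost: 13 + 6 = 19.
No cover costs less than 19.

19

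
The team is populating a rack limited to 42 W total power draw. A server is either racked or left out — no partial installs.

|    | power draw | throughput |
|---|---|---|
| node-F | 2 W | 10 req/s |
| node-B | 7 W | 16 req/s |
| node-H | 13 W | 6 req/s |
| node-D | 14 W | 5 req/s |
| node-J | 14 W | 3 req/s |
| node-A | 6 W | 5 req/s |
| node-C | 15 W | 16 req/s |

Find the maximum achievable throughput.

48

Treat it as a binary knapsack problem.
Take node-F, node-B, node-H, and node-C: power draw 2 + 7 + 13 + 15 = 37 ≤ 42, throughput 10 + 16 + 6 + 16 = 48.
No other feasible combination does better.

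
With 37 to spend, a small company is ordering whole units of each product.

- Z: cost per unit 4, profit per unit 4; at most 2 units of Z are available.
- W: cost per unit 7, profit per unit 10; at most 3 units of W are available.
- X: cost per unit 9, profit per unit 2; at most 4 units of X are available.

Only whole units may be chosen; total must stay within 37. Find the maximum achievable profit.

38

This is a bounded integer knapsack.
Take 2×Z and 3×W: cost 29 ≤ 37, profit 2·4 + 3·10 = 38.
W has the best ratio (10/7) and is taken to its limit of 3; remaining capacity is filled optimally with the others.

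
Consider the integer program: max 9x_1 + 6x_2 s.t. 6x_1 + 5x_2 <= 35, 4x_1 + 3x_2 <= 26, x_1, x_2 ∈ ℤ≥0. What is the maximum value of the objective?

51

(x_1,x_2)=(5,1): 6·5+5·1=35≤35, 4·5+3·1=23≤26, objective 51.
(x_1,x_2)=(4,2): 6·4+5·2=34≤35, 4·4+3·2=22≤26, objective 48.
(x_1,x_2)=(5,0): 6·5+5·0=30≤35, 4·5+3·0=20≤26, objective 45.
(x_1,x_2)=(4,1): 6·4+5·1=29≤35, 4·4+3·1=19≤26, objective 42.
The best lattice point is (5,1), giving 51.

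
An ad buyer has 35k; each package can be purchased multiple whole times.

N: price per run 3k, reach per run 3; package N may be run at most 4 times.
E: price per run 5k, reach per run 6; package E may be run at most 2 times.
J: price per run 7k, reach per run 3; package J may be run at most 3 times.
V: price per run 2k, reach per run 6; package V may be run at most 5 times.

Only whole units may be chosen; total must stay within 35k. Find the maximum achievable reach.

54

V has the best ratio (6/2); taking only V gives at most 5×6 = 30 (stopped by the supply cap of 5).
Mixing does better — 4×N, 2×E, and 5×V: price 32 ≤ 35, reach 4·3 + 2·6 + 5·6 = 54.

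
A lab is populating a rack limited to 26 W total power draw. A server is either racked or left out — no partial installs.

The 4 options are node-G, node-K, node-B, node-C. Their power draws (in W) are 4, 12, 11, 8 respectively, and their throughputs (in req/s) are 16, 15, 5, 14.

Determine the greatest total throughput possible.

45

This is an integer program with binary decision variables.
node-G + node-K + node-C: power draw 4 + 12 + 8 = 24 ≤ 26, throughput 16 + 15 + 14 = 45.
node-G + node-B + node-C: power draw 4 + 11 + 8 = 23 ≤ 26, throughput 16 + 5 + 14 = 35.
node-G + node-K: power draw 4 + 12 = 16 ≤ 26, throughput 16 + 15 = 31.
Best is node-G, node-K, and node-C with total throughput 45.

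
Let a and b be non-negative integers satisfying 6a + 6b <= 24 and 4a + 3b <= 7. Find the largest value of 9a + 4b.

13

(a,b)=(1,1) is feasible, giving 13.
(a,b)=(1,0) is feasible, giving 9.
(a,b)=(0,2) is feasible, giving 8.
No feasible integer point exceeds 13.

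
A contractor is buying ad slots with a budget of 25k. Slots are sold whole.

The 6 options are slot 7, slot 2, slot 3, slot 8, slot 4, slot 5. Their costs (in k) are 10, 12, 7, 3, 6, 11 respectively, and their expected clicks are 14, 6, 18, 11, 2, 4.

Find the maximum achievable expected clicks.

slot 2 + slot 3 + slot 8: cost 12 + 7 + 3 = 22 ≤ 25, expected clicks 6 + 18 + 11 = 35.
slot 7 + slot 3 + slot 8: cost 10 + 7 + 3 = 20 ≤ 25, expected clicks 14 + 18 + 11 = 43.
slot 7 + slot 3 + slot 4: cost 10 + 7 + 6 = 23 ≤ 25, expected clicks 14 + 18 + 2 = 34.
Best is slot 7, slot 3, and slot 8 with total expected clicks 43.

43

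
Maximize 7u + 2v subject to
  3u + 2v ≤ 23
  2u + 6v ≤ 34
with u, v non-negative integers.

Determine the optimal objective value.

(u,v)=(7,1): 3·7+2·1=23≤23, 2·7+6·1=20≤34, objective 51.
(u,v)=(7,0): 3·7+2·0=21≤23, 2·7+6·0=14≤34, objective 49.
(u,v)=(6,2): 3·6+2·2=22≤23, 2·6+6·2=24≤34, objective 46.
Maximum is 51 at (u,v)=(7,1).

51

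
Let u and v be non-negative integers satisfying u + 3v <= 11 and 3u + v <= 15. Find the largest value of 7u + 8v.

44

(u,v)=(4,2): 1·4+3·2=10≤11, 3·4+1·2=14≤15, objective 44.
(u,v)=(3,2): 1·3+3·2=9≤11, 3·3+1·2=11≤15, objective 37.
(u,v)=(4,1): 1·4+3·1=7≤11, 3·4+1·1=13≤15, objective 36.
(u,v)=(3,1): 1·3+3·1=6≤11, 3·3+1·1=10≤15, objective 29.
Maximum is 44 at (u,v)=(4,2).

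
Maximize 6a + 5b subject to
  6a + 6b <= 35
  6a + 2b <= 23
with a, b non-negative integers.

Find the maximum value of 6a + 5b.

28

Relaxing integrality, the LP optimum is 32.00 at (a,b) = (2.83, 3), which is not an integer point.
(a,b)=(3,2): 6·3+6·2=30≤35, 6·3+2·2=22≤23, objective 28.
(a,b)=(2,3): 6·2+6·3=30≤35, 6·2+2·3=18≤23, objective 27.
(a,b)=(1,4): 6·1+6·4=30≤35, 6·1+2·4=14≤23, objective 26.
No feasible integer point exceeds 28.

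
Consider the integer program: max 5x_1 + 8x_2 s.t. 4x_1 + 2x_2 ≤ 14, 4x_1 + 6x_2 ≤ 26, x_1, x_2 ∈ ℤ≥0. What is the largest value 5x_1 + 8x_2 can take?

34

The continuous relaxation peaks at (0, 4.33) with value 34.67; rounding to a feasible lattice point costs some objective.
(x_1,x_2)=(2,3): 4·2+2·3=14≤14, 4·2+6·3=26≤26, objective 34.
(x_1,x_2)=(0,4): 4·0+2·4=8≤14, 4·0+6·4=24≤26, objective 32.
(x_1,x_2)=(1,3): 4·1+2·3=10≤14, 4·1+6·3=22≤26, objective 29.
The best lattice point is (2,3), giving 34.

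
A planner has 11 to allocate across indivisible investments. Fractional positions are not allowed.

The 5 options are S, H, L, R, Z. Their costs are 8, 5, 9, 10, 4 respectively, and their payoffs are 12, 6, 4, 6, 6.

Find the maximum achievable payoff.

Allowing fractional choices, the relaxed optimum would be about 16.5, but investments are indivisible.
H + Z: cost 5 + 4 = 9 ≤ 11, payoff 6 + 6 = 12.
Z: cost 4 ≤ 11, payoff 6.
S: cost 8 ≤ 11, payoff 12.
The maximum payoff is 12; one optimal choice is S.

12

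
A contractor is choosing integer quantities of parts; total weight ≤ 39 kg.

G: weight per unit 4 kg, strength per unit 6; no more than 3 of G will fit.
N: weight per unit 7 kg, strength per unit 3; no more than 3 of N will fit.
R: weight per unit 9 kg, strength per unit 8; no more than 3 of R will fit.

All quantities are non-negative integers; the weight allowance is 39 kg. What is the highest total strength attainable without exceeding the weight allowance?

42

Take 3×G and 3×R: weight 39 ≤ 39, strength 3·6 + 3·8 = 42.
G has the best ratio (6/4) and is taken to its limit of 3; remaining capacity is filled optimally with the others.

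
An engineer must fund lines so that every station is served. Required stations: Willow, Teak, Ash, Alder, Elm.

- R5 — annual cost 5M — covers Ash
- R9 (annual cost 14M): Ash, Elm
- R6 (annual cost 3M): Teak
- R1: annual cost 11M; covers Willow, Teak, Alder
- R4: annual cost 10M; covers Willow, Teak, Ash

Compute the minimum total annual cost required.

25

This is a weighted set-cover instance.
The greedy cost-per-new-station heuristic would pick R6, R5, R1, and R9 for 33, but a cheaper cover exists.
Choose R9 and R1: together they cover Willow, Teak, Ash, Alder, Elm — every station.
Total annual cost: 14 + 11 = 25.
No cover costs less than 25.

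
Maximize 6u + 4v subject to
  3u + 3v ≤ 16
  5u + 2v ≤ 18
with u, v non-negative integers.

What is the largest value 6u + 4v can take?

(u,v)=(2,3): 3·2+3·3=15≤16, 5·2+2·3=16≤18, objective 24.
(u,v)=(3,1): 3·3+3·1=12≤16, 5·3+2·1=17≤18, objective 22.
(u,v)=(1,4): 3·1+3·4=15≤16, 5·1+2·4=13≤18, objective 22.
(u,v)=(2,2): 3·2+3·2=12≤16, 5·2+2·2=14≤18, objective 20.
Maximum is 24 at (u,v)=(2,3).

24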